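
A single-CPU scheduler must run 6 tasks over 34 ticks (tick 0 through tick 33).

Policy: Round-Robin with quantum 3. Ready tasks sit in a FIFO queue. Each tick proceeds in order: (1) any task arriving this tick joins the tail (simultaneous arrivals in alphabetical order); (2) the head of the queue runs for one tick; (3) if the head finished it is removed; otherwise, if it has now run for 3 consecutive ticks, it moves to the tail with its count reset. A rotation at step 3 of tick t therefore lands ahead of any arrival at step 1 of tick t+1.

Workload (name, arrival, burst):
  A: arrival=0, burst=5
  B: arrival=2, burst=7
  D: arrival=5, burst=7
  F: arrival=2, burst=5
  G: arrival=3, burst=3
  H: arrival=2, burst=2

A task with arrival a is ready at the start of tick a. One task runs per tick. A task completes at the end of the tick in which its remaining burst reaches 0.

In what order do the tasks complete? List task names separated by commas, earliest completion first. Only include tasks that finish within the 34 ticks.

completion order = H, A, G, F, B, D

t=0: queue=[A] q_used=0 → run A
t=1: queue=[A] q_used=1 → run A
t=2: queue=[A,B,F,H] q_used=2 → run A
t=3: queue=[B,F,H,A,G] q_used=0 → run B
t=4: queue=[B,F,H,A,G] q_used=1 → run B
t=5: queue=[B,F,H,A,G,D] q_used=2 → run B
t=6: queue=[F,H,A,G,D,B] q_used=0 → run F
t=7: queue=[F,H,A,G,D,B] q_used=1 → run F
t=8: queue=[F,H,A,G,D,B] q_used=2 → run F
t=9: queue=[H,A,G,D,B,F] q_used=0 → run H
t=10: queue=[H,A,G,D,B,F] q_used=1 → run H
t=11: queue=[A,G,D,B,F] q_used=0 → run A
t=12: queue=[A,G,D,B,F] q_used=1 → run A
t=13: queue=[G,D,B,F] q_used=0 → run G
t=14: queue=[G,D,B,F] q_used=1 → run G
t=15: queue=[G,D,B,F] q_used=2 → run G
t=16: queue=[D,B,F] q_used=0 → run D
t=17: queue=[D,B,F] q_used=1 → run D
t=18: queue=[D,B,F] q_used=2 → run D
t=19: queue=[B,F,D] q_used=0 → run B
t=20: queue=[B,F,D] q_used=1 → run B
t=21: queue=[B,F,D] q_used=2 → run B
t=22: queue=[F,D,B] q_used=0 → run F
t=23: queue=[F,D,B] q_used=1 → run F
t=24: queue=[D,B] q_used=0 → run D
t=25: queue=[D,B] q_used=1 → run D
t=26: queue=[D,B] q_used=2 → run D
t=27: queue=[B,D] q_used=0 → run B
t=28: queue=[D] q_used=0 → run D
t=29: (idle)
t=30: (idle)
t=31: (idle)
t=32: (idle)
t=33: (idle)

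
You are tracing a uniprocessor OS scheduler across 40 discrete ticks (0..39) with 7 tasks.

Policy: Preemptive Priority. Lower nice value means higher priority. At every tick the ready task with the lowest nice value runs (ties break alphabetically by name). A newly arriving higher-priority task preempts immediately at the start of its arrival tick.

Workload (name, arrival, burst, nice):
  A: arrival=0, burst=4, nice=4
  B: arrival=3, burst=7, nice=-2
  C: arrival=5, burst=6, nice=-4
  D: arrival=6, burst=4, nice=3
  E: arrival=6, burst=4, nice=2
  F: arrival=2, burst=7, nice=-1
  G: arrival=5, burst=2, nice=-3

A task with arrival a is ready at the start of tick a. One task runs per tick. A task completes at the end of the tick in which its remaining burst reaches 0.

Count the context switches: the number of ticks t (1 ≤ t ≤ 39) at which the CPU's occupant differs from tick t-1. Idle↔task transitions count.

t=0: ready={A} → run A
t=1: ready={A} → run A
t=2: ready={A,F} → run F
t=3: ready={A,B,F} → run B
t=4: ready={A,B,F} → run B
t=5: ready={A,B,C,F,G} → run C
t=6: ready={A,B,C,D,E,F,G} → run C
t=7: ready={A,B,C,D,E,F,G} → run C
t=8: ready={A,B,C,D,E,F,G} → run C
t=9: ready={A,B,C,D,E,F,G} → run C
t=10: ready={A,B,C,D,E,F,G} → run C
t=11: ready={A,B,D,E,F,G} → run G
t=12: ready={A,B,D,E,F,G} → run G
t=13: ready={A,B,D,E,F} → run B
t=14: ready={A,B,D,E,F} → run B
t=15: ready={A,B,D,E,F} → run B
t=16: ready={A,B,D,E,F} → run B
t=17: ready={A,B,D,E,F} → run B
t=18: ready={A,D,E,F} → run F
t=19: ready={A,D,E,F} → run F
t=20: ready={A,D,E,F} → run F
t=21: ready={A,D,E,F} → run F
t=22: ready={A,D,E,F} → run F
t=23: ready={A,D,E,F} → run F
t=24: ready={A,D,E} → run E
t=25: ready={A,D,E} → run E
t=26: ready={A,D,E} → run E
t=27: ready={A,D,E} → run E
t=28: ready={A,D} → run D
t=29: ready={A,D} → run D
t=30: ready={A,D} → run D
t=31: ready={A,D} → run D
t=32: ready={A} → run A
t=33: ready={A} → run A
t=34: (idle)
t=35: (idle)
t=36: (idle)
t=37: (idle)
t=38: (idle)
t=39: (idle)

context switches = 10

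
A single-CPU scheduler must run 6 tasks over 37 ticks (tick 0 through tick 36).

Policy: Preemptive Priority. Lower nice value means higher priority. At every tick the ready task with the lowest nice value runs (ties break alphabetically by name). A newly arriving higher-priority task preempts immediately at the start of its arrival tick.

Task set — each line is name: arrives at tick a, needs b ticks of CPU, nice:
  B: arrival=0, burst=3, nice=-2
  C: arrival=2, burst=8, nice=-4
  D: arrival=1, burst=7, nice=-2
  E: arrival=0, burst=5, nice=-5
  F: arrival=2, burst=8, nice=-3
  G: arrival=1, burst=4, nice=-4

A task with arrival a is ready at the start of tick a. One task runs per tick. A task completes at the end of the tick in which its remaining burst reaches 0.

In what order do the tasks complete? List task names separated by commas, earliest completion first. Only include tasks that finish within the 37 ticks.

t=0: ready={B,E} → run E
t=1: ready={B,D,E,G} → run E
t=2: ready={B,C,D,E,F,G} → run E
t=3: ready={B,C,D,E,F,G} → run E
t=4: ready={B,C,D,E,F,G} → run E
t=5: ready={B,C,D,F,G} → run C
t=6: ready={B,C,D,F,G} → run C
t=7: ready={B,C,D,F,G} → run C
t=8: ready={B,C,D,F,G} → run C
t=9: ready={B,C,D,F,G} → run C
t=10: ready={B,C,D,F,G} → run C
t=11: ready={B,C,D,F,G} → run C
t=12: ready={B,C,D,F,G} → run C
t=13: ready={B,D,F,G} → run G
t=14: ready={B,D,F,G} → run G
t=15: ready={B,D,F,G} → run G
t=16: ready={B,D,F,G} → run G
t=17: ready={B,D,F} → run F
t=18: ready={B,D,F} → run F
t=19: ready={B,D,F} → run F
t=20: ready={B,D,F} → run F
t=21: ready={B,D,F} → run F
t=22: ready={B,D,F} → run F
t=23: ready={B,D,F} → run F
t=24: ready={B,D,F} → run F
t=25: ready={B,D} → run B
t=26: ready={B,D} → run B
t=27: ready={B,D} → run B
t=28: ready={D} → run D
t=29: ready={D} → run D
t=30: ready={D} → run D
t=31: ready={D} → run D
t=32: ready={D} → run D
t=33: ready={D} → run D
t=34: ready={D} → run D
t=35: (idle)
t=36: (idle)

completion order = E, C, G, F, B, D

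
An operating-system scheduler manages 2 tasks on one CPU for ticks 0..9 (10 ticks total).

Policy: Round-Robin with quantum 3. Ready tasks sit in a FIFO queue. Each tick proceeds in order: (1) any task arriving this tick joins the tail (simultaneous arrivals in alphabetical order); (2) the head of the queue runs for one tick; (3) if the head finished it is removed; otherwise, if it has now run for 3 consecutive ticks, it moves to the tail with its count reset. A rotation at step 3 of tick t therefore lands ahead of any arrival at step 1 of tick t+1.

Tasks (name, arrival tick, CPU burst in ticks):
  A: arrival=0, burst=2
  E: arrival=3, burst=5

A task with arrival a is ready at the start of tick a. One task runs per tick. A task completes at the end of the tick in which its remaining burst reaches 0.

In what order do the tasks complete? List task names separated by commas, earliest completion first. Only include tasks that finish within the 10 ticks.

t=0: queue=[A] q_used=0 → run A
t=1: queue=[A] q_used=1 → run A
t=2: (idle)
t=3: queue=[E] q_used=0 → run E
t=4: queue=[E] q_used=1 → run E
t=5: queue=[E] q_used=2 → run E
t=6: queue=[E] q_used=0 → run E
t=7: queue=[E] q_used=1 → run E
t=8: (idle)
t=9: (idle)

completion order = A, E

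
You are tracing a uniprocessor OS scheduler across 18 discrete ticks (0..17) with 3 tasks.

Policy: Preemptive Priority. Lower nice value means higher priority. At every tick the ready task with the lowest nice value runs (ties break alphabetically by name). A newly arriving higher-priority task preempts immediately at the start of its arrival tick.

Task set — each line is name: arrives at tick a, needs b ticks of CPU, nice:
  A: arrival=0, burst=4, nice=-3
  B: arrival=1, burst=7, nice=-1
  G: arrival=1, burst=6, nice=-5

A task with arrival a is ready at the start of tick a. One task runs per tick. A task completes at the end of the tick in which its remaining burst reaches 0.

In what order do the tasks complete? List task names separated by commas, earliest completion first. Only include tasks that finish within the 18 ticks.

completion order = G, A, B

t=0: ready={A} → run A
t=1: ready={A,B,G} → run G
t=2: ready={A,B,G} → run G
t=3: ready={A,B,G} → run G
t=4: ready={A,B,G} → run G
t=5: ready={A,B,G} → run G
t=6: ready={A,B,G} → run G
t=7: ready={A,B} → run A
t=8: ready={A,B} → run A
t=9: ready={A,B} → run A
t=10: ready={B} → run B
t=11: ready={B} → run B
t=12: ready={B} → run B
t=13: ready={B} → run B
t=14: ready={B} → run B
t=15: ready={B} → run B
t=16: ready={B} → run B
t=17: (idle)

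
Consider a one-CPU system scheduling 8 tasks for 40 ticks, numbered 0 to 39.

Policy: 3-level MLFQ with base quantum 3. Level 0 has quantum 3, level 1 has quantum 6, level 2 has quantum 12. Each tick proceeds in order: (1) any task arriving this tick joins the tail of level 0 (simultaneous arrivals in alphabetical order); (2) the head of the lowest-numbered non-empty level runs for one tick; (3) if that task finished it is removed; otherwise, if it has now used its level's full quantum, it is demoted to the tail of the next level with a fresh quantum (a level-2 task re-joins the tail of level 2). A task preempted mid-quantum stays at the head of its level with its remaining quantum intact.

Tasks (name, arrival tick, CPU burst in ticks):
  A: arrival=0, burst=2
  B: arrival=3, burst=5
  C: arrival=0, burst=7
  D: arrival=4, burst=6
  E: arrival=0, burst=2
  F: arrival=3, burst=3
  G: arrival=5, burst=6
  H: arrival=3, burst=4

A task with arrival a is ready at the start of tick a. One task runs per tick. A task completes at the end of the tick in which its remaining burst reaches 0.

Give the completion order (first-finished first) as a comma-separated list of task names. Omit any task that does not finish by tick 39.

t=0: L0/L1/L2 = ACE/-/- → run A
t=1: L0/L1/L2 = ACE/-/- → run A
t=2: L0/L1/L2 = CE/-/- → run C
t=3: L0/L1/L2 = CEBFH/-/- → run C
t=4: L0/L1/L2 = CEBFHD/-/- → run C
t=5: L0/L1/L2 = EBFHDG/C/- → run E
t=6: L0/L1/L2 = EBFHDG/C/- → run E
t=7: L0/L1/L2 = BFHDG/C/- → run B
t=8: L0/L1/L2 = BFHDG/C/- → run B
t=9: L0/L1/L2 = BFHDG/C/- → run B
t=10: L0/L1/L2 = FHDG/CB/- → run F
t=11: L0/L1/L2 = FHDG/CB/- → run F
t=12: L0/L1/L2 = FHDG/CB/- → run F
t=13: L0/L1/L2 = HDG/CB/- → run H
t=14: L0/L1/L2 = HDG/CB/- → run H
t=15: L0/L1/L2 = HDG/CB/- → run H
t=16: L0/L1/L2 = DG/CBH/- → run D
t=17: L0/L1/L2 = DG/CBH/- → run D
t=18: L0/L1/L2 = DG/CBH/- → run D
t=19: L0/L1/L2 = G/CBHD/- → run G
t=20: L0/L1/L2 = G/CBHD/- → run G
t=21: L0/L1/L2 = G/CBHD/- → run G
t=22: L0/L1/L2 = -/CBHDG/- → run C
t=23: L0/L1/L2 = -/CBHDG/- → run C
t=24: L0/L1/L2 = -/CBHDG/- → run C
t=25: L0/L1/L2 = -/CBHDG/- → run C
t=26: L0/L1/L2 = -/BHDG/- → run B
t=27: L0/L1/L2 = -/BHDG/- → run B
t=28: L0/L1/L2 = -/HDG/- → run H
t=29: L0/L1/L2 = -/DG/- → run D
t=30: L0/L1/L2 = -/DG/- → run D
t=31: L0/L1/L2 = -/DG/- → run D
t=32: L0/L1/L2 = -/G/- → run G
t=33: L0/L1/L2 = -/G/- → run G
t=34: L0/L1/L2 = -/G/- → run G
t=35: (idle)
t=36: (idle)
t=37: (idle)
t=38: (idle)
t=39: (idle)

completion order = A, E, F, C, B, H, D, G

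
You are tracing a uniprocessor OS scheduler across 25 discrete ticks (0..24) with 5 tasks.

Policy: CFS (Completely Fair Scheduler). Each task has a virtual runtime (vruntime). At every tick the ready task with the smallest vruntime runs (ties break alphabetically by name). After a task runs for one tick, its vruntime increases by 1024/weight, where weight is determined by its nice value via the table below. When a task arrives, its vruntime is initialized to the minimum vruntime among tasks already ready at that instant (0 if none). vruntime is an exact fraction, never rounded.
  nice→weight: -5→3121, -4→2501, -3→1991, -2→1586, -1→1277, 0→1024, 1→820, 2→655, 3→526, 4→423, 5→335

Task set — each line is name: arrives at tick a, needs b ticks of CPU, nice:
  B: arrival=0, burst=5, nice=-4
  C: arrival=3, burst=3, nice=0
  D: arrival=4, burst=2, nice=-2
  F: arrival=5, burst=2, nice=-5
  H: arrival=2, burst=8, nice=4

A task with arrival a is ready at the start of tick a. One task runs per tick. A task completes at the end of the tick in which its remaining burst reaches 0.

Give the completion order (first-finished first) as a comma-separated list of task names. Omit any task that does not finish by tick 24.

completion order = F, D, B, C, H

t=0: vr[B=0] → run B
t=1: vr[B=1024/2501] → run B
t=2: vr[B=2048/2501 H=2048/2501] → run B
t=3: vr[B=3072/2501 C=2048/2501 H=2048/2501] → run C
t=4: vr[B=3072/2501 C=4549/2501 D=2048/2501 H=2048/2501] → run D
t=5: vr[B=3072/2501 C=4549/2501 D=47616/32513 F=2048/2501 H=2048/2501] → run F
t=6: vr[B=3072/2501 C=4549/2501 D=47616/32513 F=8952832/7805621 H=2048/2501] → run H
t=7: vr[B=3072/2501 C=4549/2501 D=47616/32513 F=8952832/7805621 H=3427328/1057923] → run F
t=8: vr[B=3072/2501 C=4549/2501 D=47616/32513 H=3427328/1057923] → run B
t=9: vr[B=4096/2501 C=4549/2501 D=47616/32513 H=3427328/1057923] → run D
t=10: vr[B=4096/2501 C=4549/2501 H=3427328/1057923] → run B
t=11: vr[C=4549/2501 H=3427328/1057923] → run C
t=12: vr[C=7050/2501 H=3427328/1057923] → run C
t=13: vr[H=3427328/1057923] → run H
t=14: vr[H=5988352/1057923] → run H
t=15: vr[H=2849792/352641] → run H
t=16: vr[H=11110400/1057923] → run H
t=17: vr[H=13671424/1057923] → run H
t=18: vr[H=5410816/352641] → run H
t=19: vr[H=18793472/1057923] → run H
t=20: (idle)
t=21: (idle)
t=22: (idle)
t=23: (idle)
t=24: (idle)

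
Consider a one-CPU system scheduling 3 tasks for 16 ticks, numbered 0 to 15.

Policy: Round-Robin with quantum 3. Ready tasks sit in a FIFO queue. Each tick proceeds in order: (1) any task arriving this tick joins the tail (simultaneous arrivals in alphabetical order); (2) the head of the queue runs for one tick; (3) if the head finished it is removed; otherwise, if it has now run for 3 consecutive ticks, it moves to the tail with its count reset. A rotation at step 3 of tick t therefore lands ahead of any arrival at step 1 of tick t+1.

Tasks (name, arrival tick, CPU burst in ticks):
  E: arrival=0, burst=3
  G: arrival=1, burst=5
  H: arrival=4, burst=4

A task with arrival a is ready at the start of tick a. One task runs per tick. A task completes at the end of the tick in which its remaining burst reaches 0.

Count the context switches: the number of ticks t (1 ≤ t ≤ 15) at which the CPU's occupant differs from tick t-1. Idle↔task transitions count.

context switches = 5

t=0: queue=[E] q_used=0 → run E
t=1: queue=[E,G] q_used=1 → run E
t=2: queue=[E,G] q_used=2 → run E
t=3: queue=[G] q_used=0 → run G
t=4: queue=[G,H] q_used=1 → run G
t=5: queue=[G,H] q_used=2 → run G
t=6: queue=[H,G] q_used=0 → run H
t=7: queue=[H,G] q_used=1 → run H
t=8: queue=[H,G] q_used=2 → run H
t=9: queue=[G,H] q_used=0 → run G
t=10: queue=[G,H] q_used=1 → run G
t=11: queue=[H] q_used=0 → run H
t=12: (idle)
t=13: (idle)
t=14: (idle)
t=15: (idle)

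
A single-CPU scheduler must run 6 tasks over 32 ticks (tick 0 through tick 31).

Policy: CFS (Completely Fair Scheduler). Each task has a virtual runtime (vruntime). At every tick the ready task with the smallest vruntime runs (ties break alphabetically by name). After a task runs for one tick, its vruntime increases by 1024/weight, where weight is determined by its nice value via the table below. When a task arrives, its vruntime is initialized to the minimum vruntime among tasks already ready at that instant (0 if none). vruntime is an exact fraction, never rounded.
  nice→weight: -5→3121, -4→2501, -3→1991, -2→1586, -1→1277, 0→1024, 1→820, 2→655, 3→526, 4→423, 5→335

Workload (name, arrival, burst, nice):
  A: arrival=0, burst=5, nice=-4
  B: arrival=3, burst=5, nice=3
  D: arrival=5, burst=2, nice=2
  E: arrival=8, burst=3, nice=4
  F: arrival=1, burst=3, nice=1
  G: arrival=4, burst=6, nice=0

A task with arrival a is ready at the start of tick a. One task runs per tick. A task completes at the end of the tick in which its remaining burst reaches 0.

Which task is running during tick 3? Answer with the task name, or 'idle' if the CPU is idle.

running at tick 3 = A

t=0: vr[A=0] → run A
t=1: vr[A=1024/2501 F=1024/2501] → run A
t=2: vr[A=2048/2501 F=1024/2501] → run F
t=3: vr[A=2048/2501 B=2048/2501 F=20736/12505] → run A
t=4: vr[A=3072/2501 B=2048/2501 F=20736/12505 G=2048/2501] → run B
t=5: vr[A=3072/2501 B=1819136/657763 D=2048/2501 F=20736/12505 G=2048/2501] → run D
t=6: vr[A=3072/2501 B=1819136/657763 D=3902464/1638155 F=20736/12505 G=2048/2501] → run G
t=7: vr[A=3072/2501 B=1819136/657763 D=3902464/1638155 F=20736/12505 G=4549/2501] → run A
t=8: vr[A=4096/2501 B=1819136/657763 D=3902464/1638155 E=4096/2501 F=20736/12505 G=4549/2501] → run A
t=9: vr[B=1819136/657763 D=3902464/1638155 E=4096/2501 F=20736/12505 G=4549/2501] → run E
t=10: vr[B=1819136/657763 D=3902464/1638155 E=4293632/1057923 F=20736/12505 G=4549/2501] → run F
t=11: vr[B=1819136/657763 D=3902464/1638155 E=4293632/1057923 F=36352/12505 G=4549/2501] → run G
t=12: vr[B=1819136/657763 D=3902464/1638155 E=4293632/1057923 F=36352/12505 G=7050/2501] → run D
t=13: vr[B=1819136/657763 E=4293632/1057923 F=36352/12505 G=7050/2501] → run B
t=14: vr[B=3099648/657763 E=4293632/1057923 F=36352/12505 G=7050/2501] → run G
t=15: vr[B=3099648/657763 E=4293632/1057923 F=36352/12505 G=9551/2501] → run F
t=16: vr[B=3099648/657763 E=4293632/1057923 G=9551/2501] → run G
t=17: vr[B=3099648/657763 E=4293632/1057923 G=12052/2501] → run E
t=18: vr[B=3099648/657763 E=6854656/1057923 G=12052/2501] → run B
t=19: vr[B=4380160/657763 E=6854656/1057923 G=12052/2501] → run G
t=20: vr[B=4380160/657763 E=6854656/1057923 G=14553/2501] → run G
t=21: vr[B=4380160/657763 E=6854656/1057923] → run E
t=22: vr[B=4380160/657763] → run B
t=23: vr[B=5660672/657763] → run B
t=24: (idle)
t=25: (idle)
t=26: (idle)
t=27: (idle)
t=28: (idle)
t=29: (idle)
t=30: (idle)
t=31: (idle)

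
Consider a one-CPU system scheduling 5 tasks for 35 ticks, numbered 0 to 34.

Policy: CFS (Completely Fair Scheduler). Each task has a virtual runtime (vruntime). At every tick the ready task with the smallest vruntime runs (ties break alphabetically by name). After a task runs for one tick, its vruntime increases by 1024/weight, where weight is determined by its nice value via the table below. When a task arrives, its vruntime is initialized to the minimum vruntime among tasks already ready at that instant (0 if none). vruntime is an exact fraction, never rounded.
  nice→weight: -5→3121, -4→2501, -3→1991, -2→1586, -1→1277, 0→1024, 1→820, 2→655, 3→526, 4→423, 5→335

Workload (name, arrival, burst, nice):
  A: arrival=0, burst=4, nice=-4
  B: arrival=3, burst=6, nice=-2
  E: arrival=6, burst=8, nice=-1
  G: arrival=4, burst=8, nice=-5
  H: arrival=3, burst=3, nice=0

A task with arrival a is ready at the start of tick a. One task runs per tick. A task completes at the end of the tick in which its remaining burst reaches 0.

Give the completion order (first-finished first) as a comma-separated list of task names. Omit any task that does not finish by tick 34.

t=0: vr[A=0] → run A
t=1: vr[A=1024/2501] → run A
t=2: vr[A=2048/2501] → run A
t=3: vr[A=3072/2501 B=3072/2501 H=3072/2501] → run A
t=4: vr[B=3072/2501 G=3072/2501 H=3072/2501] → run B
t=5: vr[B=60928/32513 G=3072/2501 H=3072/2501] → run G
t=6: vr[B=60928/32513 E=3072/2501 G=12148736/7805621 H=3072/2501] → run E
t=7: vr[B=60928/32513 E=6483968/3193777 G=12148736/7805621 H=3072/2501] → run H
t=8: vr[B=60928/32513 E=6483968/3193777 G=12148736/7805621 H=5573/2501] → run G
t=9: vr[B=60928/32513 E=6483968/3193777 G=14709760/7805621 H=5573/2501] → run B
t=10: vr[B=81920/32513 E=6483968/3193777 G=14709760/7805621 H=5573/2501] → run G
t=11: vr[B=81920/32513 E=6483968/3193777 G=17270784/7805621 H=5573/2501] → run E
t=12: vr[B=81920/32513 E=9044992/3193777 G=17270784/7805621 H=5573/2501] → run G
t=13: vr[B=81920/32513 E=9044992/3193777 G=19831808/7805621 H=5573/2501] → run H
t=14: vr[B=81920/32513 E=9044992/3193777 G=19831808/7805621 H=8074/2501] → run B
t=15: vr[B=102912/32513 E=9044992/3193777 G=19831808/7805621 H=8074/2501] → run G
t=16: vr[B=102912/32513 E=9044992/3193777 G=22392832/7805621 H=8074/2501] → run E
t=17: vr[B=102912/32513 E=11606016/3193777 G=22392832/7805621 H=8074/2501] → run G
t=18: vr[B=102912/32513 E=11606016/3193777 G=24953856/7805621 H=8074/2501] → run B
t=19: vr[B=123904/32513 E=11606016/3193777 G=24953856/7805621 H=8074/2501] → run G
t=20: vr[B=123904/32513 E=11606016/3193777 G=27514880/7805621 H=8074/2501] → run H
t=21: vr[B=123904/32513 E=11606016/3193777 G=27514880/7805621] → run G
t=22: vr[B=123904/32513 E=11606016/3193777] → run E
t=23: vr[B=123904/32513 E=14167040/3193777] → run B
t=24: vr[B=144896/32513 E=14167040/3193777] → run E
t=25: vr[B=144896/32513 E=16728064/3193777] → run B
t=26: vr[E=16728064/3193777] → run E
t=27: vr[E=19289088/3193777] → run E
t=28: vr[E=21850112/3193777] → run E
t=29: (idle)
t=30: (idle)
t=31: (idle)
t=32: (idle)
t=33: (idle)
t=34: (idle)

completion order = A, H, G, B, E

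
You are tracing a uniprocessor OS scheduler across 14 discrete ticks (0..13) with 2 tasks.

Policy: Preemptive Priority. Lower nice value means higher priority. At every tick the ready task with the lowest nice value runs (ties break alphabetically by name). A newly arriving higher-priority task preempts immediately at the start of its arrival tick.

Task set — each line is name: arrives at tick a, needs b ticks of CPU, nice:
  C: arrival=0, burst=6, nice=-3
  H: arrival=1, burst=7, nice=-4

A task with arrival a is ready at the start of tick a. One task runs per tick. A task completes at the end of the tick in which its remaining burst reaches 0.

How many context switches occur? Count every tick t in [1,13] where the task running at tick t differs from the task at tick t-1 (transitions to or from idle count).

t=0: ready={C} → run C
t=1: ready={C,H} → run H
t=2: ready={C,H} → run H
t=3: ready={C,H} → run H
t=4: ready={C,H} → run H
t=5: ready={C,H} → run H
t=6: ready={C,H} → run H
t=7: ready={C,H} → run H
t=8: ready={C} → run C
t=9: ready={C} → run C
t=10: ready={C} → run C
t=11: ready={C} → run C
t=12: ready={C} → run C
t=13: (idle)

context switches = 3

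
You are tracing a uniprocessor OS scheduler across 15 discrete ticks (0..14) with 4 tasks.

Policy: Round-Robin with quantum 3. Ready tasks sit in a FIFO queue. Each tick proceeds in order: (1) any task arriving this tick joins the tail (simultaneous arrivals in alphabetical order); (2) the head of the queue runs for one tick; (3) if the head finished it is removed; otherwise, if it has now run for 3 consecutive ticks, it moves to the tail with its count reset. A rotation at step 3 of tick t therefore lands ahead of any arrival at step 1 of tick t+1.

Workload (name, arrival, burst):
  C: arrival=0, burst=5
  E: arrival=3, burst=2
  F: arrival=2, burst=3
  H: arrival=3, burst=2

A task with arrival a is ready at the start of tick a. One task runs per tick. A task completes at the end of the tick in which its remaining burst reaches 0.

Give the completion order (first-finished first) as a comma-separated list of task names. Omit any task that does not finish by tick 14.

completion order = F, C, E, H

t=0: queue=[C] q_used=0 → run C
t=1: queue=[C] q_used=1 → run C
t=2: queue=[C,F] q_used=2 → run C
t=3: queue=[F,C,E,H] q_used=0 → run F
t=4: queue=[F,C,E,H] q_used=1 → run F
t=5: queue=[F,C,E,H] q_used=2 → run F
t=6: queue=[C,E,H] q_used=0 → run C
t=7: queue=[C,E,H] q_used=1 → run C
t=8: queue=[E,H] q_used=0 → run E
t=9: queue=[E,H] q_used=1 → run E
t=10: queue=[H] q_used=0 → run H
t=11: queue=[H] q_used=1 → run H
t=12: (idle)
t=13: (idle)
t=14: (idle)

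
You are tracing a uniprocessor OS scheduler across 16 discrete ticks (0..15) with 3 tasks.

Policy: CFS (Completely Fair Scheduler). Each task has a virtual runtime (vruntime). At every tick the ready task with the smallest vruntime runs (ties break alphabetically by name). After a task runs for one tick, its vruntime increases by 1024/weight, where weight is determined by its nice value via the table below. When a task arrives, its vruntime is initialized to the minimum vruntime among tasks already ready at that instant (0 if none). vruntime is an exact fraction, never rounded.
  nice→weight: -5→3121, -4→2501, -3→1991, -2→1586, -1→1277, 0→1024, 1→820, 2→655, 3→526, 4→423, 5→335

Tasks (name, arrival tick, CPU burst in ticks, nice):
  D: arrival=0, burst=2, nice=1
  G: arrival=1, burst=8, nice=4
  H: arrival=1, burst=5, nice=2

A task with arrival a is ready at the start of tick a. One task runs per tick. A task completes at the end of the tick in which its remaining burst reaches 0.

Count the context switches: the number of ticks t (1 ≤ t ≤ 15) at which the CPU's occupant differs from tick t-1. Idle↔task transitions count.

context switches = 8

t=0: vr[D=0] → run D
t=1: vr[D=256/205 G=256/205 H=256/205] → run D
t=2: vr[G=256/205 H=256/205] → run G
t=3: vr[G=318208/86715 H=256/205] → run H
t=4: vr[G=318208/86715 H=15104/5371] → run H
t=5: vr[G=318208/86715 H=117504/26855] → run G
t=6: vr[G=528128/86715 H=117504/26855] → run H
t=7: vr[G=528128/86715 H=159488/26855] → run H
t=8: vr[G=528128/86715 H=201472/26855] → run G
t=9: vr[G=246016/28905 H=201472/26855] → run H
t=10: vr[G=246016/28905] → run G
t=11: vr[G=947968/86715] → run G
t=12: vr[G=1157888/86715] → run G
t=13: vr[G=455936/28905] → run G
t=14: vr[G=1577728/86715] → run G
t=15: (idle)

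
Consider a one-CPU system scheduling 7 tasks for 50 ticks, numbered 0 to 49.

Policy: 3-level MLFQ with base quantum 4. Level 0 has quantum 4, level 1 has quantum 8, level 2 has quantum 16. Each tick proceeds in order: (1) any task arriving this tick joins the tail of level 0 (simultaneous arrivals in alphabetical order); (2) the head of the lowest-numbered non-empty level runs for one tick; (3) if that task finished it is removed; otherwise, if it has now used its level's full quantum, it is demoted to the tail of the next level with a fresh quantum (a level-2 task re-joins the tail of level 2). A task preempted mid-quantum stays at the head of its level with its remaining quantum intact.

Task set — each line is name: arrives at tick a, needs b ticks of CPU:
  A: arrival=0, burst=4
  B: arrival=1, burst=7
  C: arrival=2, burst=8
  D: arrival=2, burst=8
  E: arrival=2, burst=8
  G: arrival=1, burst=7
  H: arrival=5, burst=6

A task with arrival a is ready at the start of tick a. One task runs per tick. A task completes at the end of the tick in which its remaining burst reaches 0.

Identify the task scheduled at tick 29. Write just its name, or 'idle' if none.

t=0: L0/L1/L2 = A/-/- → run A
t=1: L0/L1/L2 = ABG/-/- → run A
t=2: L0/L1/L2 = ABGCDE/-/- → run A
t=3: L0/L1/L2 = ABGCDE/-/- → run A
t=4: L0/L1/L2 = BGCDE/-/- → run B
t=5: L0/L1/L2 = BGCDEH/-/- → run B
t=6: L0/L1/L2 = BGCDEH/-/- → run B
t=7: L0/L1/L2 = BGCDEH/-/- → run B
t=8: L0/L1/L2 = GCDEH/B/- → run G
t=9: L0/L1/L2 = GCDEH/B/- → run G
t=10: L0/L1/L2 = GCDEH/B/- → run G
t=11: L0/L1/L2 = GCDEH/B/- → run G
t=12: L0/L1/L2 = CDEH/BG/- → run C
t=13: L0/L1/L2 = CDEH/BG/- → run C
t=14: L0/L1/L2 = CDEH/BG/- → run C
t=15: L0/L1/L2 = CDEH/BG/- → run C
t=16: L0/L1/L2 = DEH/BGC/- → run D
t=17: L0/L1/L2 = DEH/BGC/- → run D
t=18: L0/L1/L2 = DEH/BGC/- → run D
t=19: L0/L1/L2 = DEH/BGC/- → run D
t=20: L0/L1/L2 = EH/BGCD/- → run E
t=21: L0/L1/L2 = EH/BGCD/- → run E
t=22: L0/L1/L2 = EH/BGCD/- → run E
t=23: L0/L1/L2 = EH/BGCD/- → run E
t=24: L0/L1/L2 = H/BGCDE/- → run H
t=25: L0/L1/L2 = H/BGCDE/- → run H
t=26: L0/L1/L2 = H/BGCDE/- → run H
t=27: L0/L1/L2 = H/BGCDE/- → run H
t=28: L0/L1/L2 = -/BGCDEH/- → run B
t=29: L0/L1/L2 = -/BGCDEH/- → run B
t=30: L0/L1/L2 = -/BGCDEH/- → run B
t=31: L0/L1/L2 = -/GCDEH/- → run G
t=32: L0/L1/L2 = -/GCDEH/- → run G
t=33: L0/L1/L2 = -/GCDEH/- → run G
t=34: L0/L1/L2 = -/CDEH/- → run C
t=35: L0/L1/L2 = -/CDEH/- → run C
t=36: L0/L1/L2 = -/CDEH/- → run C
t=37: L0/L1/L2 = -/CDEH/- → run C
t=38: L0/L1/L2 = -/DEH/- → run D
t=39: L0/L1/L2 = -/DEH/- → run D
t=40: L0/L1/L2 = -/DEH/- → run D
t=41: L0/L1/L2 = -/DEH/- → run D
t=42: L0/L1/L2 = -/EH/- → run E
t=43: L0/L1/L2 = -/EH/- → run E
t=44: L0/L1/L2 = -/EH/- → run E
t=45: L0/L1/L2 = -/EH/- → run E
t=46: L0/L1/L2 = -/H/- → run H
t=47: L0/L1/L2 = -/H/- → run H
t=48: (idle)
t=49: (idle)

running at tick 29 = B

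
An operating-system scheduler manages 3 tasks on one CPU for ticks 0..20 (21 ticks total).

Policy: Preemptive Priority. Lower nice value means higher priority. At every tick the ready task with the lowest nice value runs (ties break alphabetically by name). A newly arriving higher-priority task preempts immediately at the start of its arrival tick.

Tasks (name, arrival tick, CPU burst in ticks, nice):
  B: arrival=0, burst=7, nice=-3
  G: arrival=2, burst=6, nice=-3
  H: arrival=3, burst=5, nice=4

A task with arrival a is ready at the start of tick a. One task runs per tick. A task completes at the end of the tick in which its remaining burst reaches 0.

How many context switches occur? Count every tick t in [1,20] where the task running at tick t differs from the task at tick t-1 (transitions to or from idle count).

t=0: ready={B} → run B
t=1: ready={B} → run B
t=2: ready={B,G} → run B
t=3: ready={B,G,H} → run B
t=4: ready={B,G,H} → run B
t=5: ready={B,G,H} → run B
t=6: ready={B,G,H} → run B
t=7: ready={G,H} → run G
t=8: ready={G,H} → run G
t=9: ready={G,H} → run G
t=10: ready={G,H} → run G
t=11: ready={G,H} → run G
t=12: ready={G,H} → run G
t=13: ready={H} → run H
t=14: ready={H} → run H
t=15: ready={H} → run H
t=16: ready={H} → run H
t=17: ready={H} → run H
t=18: (idle)
t=19: (idle)
t=20: (idle)

context switches = 3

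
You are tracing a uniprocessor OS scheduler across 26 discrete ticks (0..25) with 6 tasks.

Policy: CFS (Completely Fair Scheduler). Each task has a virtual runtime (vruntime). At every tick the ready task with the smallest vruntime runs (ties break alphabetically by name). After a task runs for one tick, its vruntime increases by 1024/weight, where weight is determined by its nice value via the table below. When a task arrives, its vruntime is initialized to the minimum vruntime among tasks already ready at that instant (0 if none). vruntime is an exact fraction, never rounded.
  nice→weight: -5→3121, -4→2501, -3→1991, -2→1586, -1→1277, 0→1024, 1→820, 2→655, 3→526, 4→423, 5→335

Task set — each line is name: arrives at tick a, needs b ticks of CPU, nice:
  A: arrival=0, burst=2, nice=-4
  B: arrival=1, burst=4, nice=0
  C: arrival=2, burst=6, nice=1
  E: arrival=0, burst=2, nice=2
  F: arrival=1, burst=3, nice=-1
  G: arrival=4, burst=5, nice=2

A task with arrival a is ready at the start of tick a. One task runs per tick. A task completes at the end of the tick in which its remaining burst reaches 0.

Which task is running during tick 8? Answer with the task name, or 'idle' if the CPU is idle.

running at tick 8 = B

t=0: vr[A=0 E=0] → run A
t=1: vr[A=1024/2501 B=0 E=0 F=0] → run B
t=2: vr[A=1024/2501 B=1 C=0 E=0 F=0] → run C
t=3: vr[A=1024/2501 B=1 C=256/205 E=0 F=0] → run E
t=4: vr[A=1024/2501 B=1 C=256/205 E=1024/655 F=0 G=0] → run F
t=5: vr[A=1024/2501 B=1 C=256/205 E=1024/655 F=1024/1277 G=0] → run G
t=6: vr[A=1024/2501 B=1 C=256/205 E=1024/655 F=1024/1277 G=1024/655] → run A
t=7: vr[B=1 C=256/205 E=1024/655 F=1024/1277 G=1024/655] → run F
t=8: vr[B=1 C=256/205 E=1024/655 F=2048/1277 G=1024/655] → run B
t=9: vr[B=2 C=256/205 E=1024/655 F=2048/1277 G=1024/655] → run C
t=10: vr[B=2 C=512/205 E=1024/655 F=2048/1277 G=1024/655] → run E
t=11: vr[B=2 C=512/205 F=2048/1277 G=1024/655] → run G
t=12: vr[B=2 C=512/205 F=2048/1277 G=2048/655] → run F
t=13: vr[B=2 C=512/205 G=2048/655] → run B
t=14: vr[B=3 C=512/205 G=2048/655] → run C
t=15: vr[B=3 C=768/205 G=2048/655] → run B
t=16: vr[C=768/205 G=2048/655] → run G
t=17: vr[C=768/205 G=3072/655] → run C
t=18: vr[C=1024/205 G=3072/655] → run G
t=19: vr[C=1024/205 G=4096/655] → run C
t=20: vr[C=256/41 G=4096/655] → run C
t=21: vr[G=4096/655] → run G
t=22: (idle)
t=23: (idle)
t=24: (idle)
t=25: (idle)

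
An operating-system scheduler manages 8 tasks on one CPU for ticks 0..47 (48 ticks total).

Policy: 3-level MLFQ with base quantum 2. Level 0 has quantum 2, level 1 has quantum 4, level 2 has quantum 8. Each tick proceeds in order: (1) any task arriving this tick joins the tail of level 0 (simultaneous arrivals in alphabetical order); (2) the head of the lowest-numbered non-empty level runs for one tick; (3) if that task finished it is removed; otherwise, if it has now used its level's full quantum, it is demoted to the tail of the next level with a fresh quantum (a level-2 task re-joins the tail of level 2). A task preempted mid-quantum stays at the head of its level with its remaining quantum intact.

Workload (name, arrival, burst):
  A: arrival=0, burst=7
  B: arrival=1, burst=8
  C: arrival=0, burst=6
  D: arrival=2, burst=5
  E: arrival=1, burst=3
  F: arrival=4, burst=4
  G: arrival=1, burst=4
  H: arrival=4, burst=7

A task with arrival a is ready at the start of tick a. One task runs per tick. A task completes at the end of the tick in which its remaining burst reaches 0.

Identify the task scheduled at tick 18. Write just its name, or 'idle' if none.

running at tick 18 = A

t=0: L0/L1/L2 = AC/-/- → run A
t=1: L0/L1/L2 = ACBEG/-/- → run A
t=2: L0/L1/L2 = CBEGD/A/- → run C
t=3: L0/L1/L2 = CBEGD/A/- → run C
t=4: L0/L1/L2 = BEGDFH/AC/- → run B
t=5: L0/L1/L2 = BEGDFH/AC/- → run B
t=6: L0/L1/L2 = EGDFH/ACB/- → run E
t=7: L0/L1/L2 = EGDFH/ACB/- → run E
t=8: L0/L1/L2 = GDFH/ACBE/- → run G
t=9: L0/L1/L2 = GDFH/ACBE/- → run G
t=10: L0/L1/L2 = DFH/ACBEG/- → run D
t=11: L0/L1/L2 = DFH/ACBEG/- → run D
t=12: L0/L1/L2 = FH/ACBEGD/- → run F
t=13: L0/L1/L2 = FH/ACBEGD/- → run F
t=14: L0/L1/L2 = H/ACBEGDF/- → run H
t=15: L0/L1/L2 = H/ACBEGDF/- → run H
t=16: L0/L1/L2 = -/ACBEGDFH/- → run A
t=17: L0/L1/L2 = -/ACBEGDFH/- → run A
t=18: L0/L1/L2 = -/ACBEGDFH/- → run A
t=19: L0/L1/L2 = -/ACBEGDFH/- → run A
t=20: L0/L1/L2 = -/CBEGDFH/A → run C
t=21: L0/L1/L2 = -/CBEGDFH/A → run C
t=22: L0/L1/L2 = -/CBEGDFH/A → run C
t=23: L0/L1/L2 = -/CBEGDFH/A → run C
t=24: L0/L1/L2 = -/BEGDFH/A → run B
t=25: L0/L1/L2 = -/BEGDFH/A → run B
t=26: L0/L1/L2 = -/BEGDFH/A → run B
t=27: L0/L1/L2 = -/BEGDFH/A → run B
t=28: L0/L1/L2 = -/EGDFH/AB → run E
t=29: L0/L1/L2 = -/GDFH/AB → run G
t=30: L0/L1/L2 = -/GDFH/AB → run G
t=31: L0/L1/L2 = -/DFH/AB → run D
t=32: L0/L1/L2 = -/DFH/AB → run D
t=33: L0/L1/L2 = -/DFH/AB → run D
t=34: L0/L1/L2 = -/FH/AB → run F
t=35: L0/L1/L2 = -/FH/AB → run F
t=36: L0/L1/L2 = -/H/AB → run H
t=37: L0/L1/L2 = -/H/AB → run H
t=38: L0/L1/L2 = -/H/AB → run H
t=39: L0/L1/L2 = -/H/AB → run H
t=40: L0/L1/L2 = -/-/ABH → run A
t=41: L0/L1/L2 = -/-/BH → run B
t=42: L0/L1/L2 = -/-/BH → run B
t=43: L0/L1/L2 = -/-/H → run H
t=44: (idle)
t=45: (idle)
t=46: (idle)
t=47: (idle)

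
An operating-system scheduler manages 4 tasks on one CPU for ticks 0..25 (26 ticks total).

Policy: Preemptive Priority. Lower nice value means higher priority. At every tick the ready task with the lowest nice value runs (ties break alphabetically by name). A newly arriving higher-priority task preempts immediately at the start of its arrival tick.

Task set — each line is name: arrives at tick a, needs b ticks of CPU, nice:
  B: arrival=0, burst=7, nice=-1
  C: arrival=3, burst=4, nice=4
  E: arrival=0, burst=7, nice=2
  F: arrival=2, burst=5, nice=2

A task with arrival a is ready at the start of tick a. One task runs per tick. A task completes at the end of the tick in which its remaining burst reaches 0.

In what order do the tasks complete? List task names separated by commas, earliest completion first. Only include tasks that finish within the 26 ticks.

completion order = B, E, F, C

t=0: ready={B,E} → run B
t=1: ready={B,E} → run B
t=2: ready={B,E,F} → run B
t=3: ready={B,C,E,F} → run B
t=4: ready={B,C,E,F} → run B
t=5: ready={B,C,E,F} → run B
t=6: ready={B,C,E,F} → run B
t=7: ready={C,E,F} → run E
t=8: ready={C,E,F} → run E
t=9: ready={C,E,F} → run E
t=10: ready={C,E,F} → run E
t=11: ready={C,E,F} → run E
t=12: ready={C,E,F} → run E
t=13: ready={C,E,F} → run E
t=14: ready={C,F} → run F
t=15: ready={C,F} → run F
t=16: ready={C,F} → run F
t=17: ready={C,F} → run F
t=18: ready={C,F} → run F
t=19: ready={C} → run C
t=20: ready={C} → run C
t=21: ready={C} → run C
t=22: ready={C} → run C
t=23: (idle)
t=24: (idle)
t=25: (idle)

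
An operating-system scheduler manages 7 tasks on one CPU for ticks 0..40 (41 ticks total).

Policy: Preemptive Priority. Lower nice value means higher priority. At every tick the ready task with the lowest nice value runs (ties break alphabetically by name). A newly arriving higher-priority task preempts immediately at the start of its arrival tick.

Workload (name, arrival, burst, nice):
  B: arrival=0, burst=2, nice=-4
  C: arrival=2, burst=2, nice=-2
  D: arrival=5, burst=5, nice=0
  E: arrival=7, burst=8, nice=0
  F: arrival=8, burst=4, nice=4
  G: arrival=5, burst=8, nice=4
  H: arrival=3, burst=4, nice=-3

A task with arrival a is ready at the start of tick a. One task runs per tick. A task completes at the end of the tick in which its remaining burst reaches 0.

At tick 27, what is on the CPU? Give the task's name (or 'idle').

running at tick 27 = G

t=0: ready={B} → run B
t=1: ready={B} → run B
t=2: ready={C} → run C
t=3: ready={C,H} → run H
t=4: ready={C,H} → run H
t=5: ready={C,D,G,H} → run H
t=6: ready={C,D,G,H} → run H
t=7: ready={C,D,E,G} → run C
t=8: ready={D,E,F,G} → run D
t=9: ready={D,E,F,G} → run D
t=10: ready={D,E,F,G} → run D
t=11: ready={D,E,F,G} → run D
t=12: ready={D,E,F,G} → run D
t=13: ready={E,F,G} → run E
t=14: ready={E,F,G} → run E
t=15: ready={E,F,G} → run E
t=16: ready={E,F,G} → run E
t=17: ready={E,F,G} → run E
t=18: ready={E,F,G} → run E
t=19: ready={E,F,G} → run E
t=20: ready={E,F,G} → run E
t=21: ready={F,G} → run F
t=22: ready={F,G} → run F
t=23: ready={F,G} → run F
t=24: ready={F,G} → run F
t=25: ready={G} → run G
t=26: ready={G} → run G
t=27: ready={G} → run G
t=28: ready={G} → run G
t=29: ready={G} → run G
t=30: ready={G} → run G
t=31: ready={G} → run G
t=32: ready={G} → run G
t=33: (idle)
t=34: (idle)
t=35: (idle)
t=36: (idle)
t=37: (idle)
t=38: (idle)
t=39: (idle)
t=40: (idle)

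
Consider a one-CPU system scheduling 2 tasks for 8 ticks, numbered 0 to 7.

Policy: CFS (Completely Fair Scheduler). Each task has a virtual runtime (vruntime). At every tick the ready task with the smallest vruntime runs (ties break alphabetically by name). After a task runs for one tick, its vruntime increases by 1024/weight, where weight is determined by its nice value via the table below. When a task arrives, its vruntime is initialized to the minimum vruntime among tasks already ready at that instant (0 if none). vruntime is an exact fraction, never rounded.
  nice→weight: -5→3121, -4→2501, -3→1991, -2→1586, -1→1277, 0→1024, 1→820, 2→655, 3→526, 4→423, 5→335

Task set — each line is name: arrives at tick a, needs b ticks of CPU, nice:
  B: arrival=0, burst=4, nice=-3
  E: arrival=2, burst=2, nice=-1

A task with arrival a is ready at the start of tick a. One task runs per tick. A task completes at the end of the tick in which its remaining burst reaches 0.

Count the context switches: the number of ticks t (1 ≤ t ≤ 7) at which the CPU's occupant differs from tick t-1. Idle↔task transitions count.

t=0: vr[B=0] → run B
t=1: vr[B=1024/1991] → run B
t=2: vr[B=2048/1991 E=2048/1991] → run B
t=3: vr[B=3072/1991 E=2048/1991] → run E
t=4: vr[B=3072/1991 E=4654080/2542507] → run B
t=5: vr[E=4654080/2542507] → run E
t=6: (idle)
t=7: (idle)

context switches = 4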